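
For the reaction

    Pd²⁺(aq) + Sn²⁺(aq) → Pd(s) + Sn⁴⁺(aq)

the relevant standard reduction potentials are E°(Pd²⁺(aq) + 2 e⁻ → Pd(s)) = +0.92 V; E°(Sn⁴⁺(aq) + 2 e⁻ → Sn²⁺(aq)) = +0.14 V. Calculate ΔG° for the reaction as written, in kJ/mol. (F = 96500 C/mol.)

−151 kJ/mol

In the reaction as written Pd²⁺(aq) is reduced, so the Pd²⁺/Pd couple is the cathode and Sn⁴⁺/Sn²⁺ is the anode.
E°cell = +0.92 − (+0.14) = +0.78 V; balancing electrons gives n = 2.
ΔG° = −nFE°cell = −(2)(96500)(+0.78) J/mol = −151 kJ/mol.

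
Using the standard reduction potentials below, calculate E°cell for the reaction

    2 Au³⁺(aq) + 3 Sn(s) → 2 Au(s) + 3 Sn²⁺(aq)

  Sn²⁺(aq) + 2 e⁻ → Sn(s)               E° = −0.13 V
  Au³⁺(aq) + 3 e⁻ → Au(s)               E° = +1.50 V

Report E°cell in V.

+1.63 V

In the reaction as written, Au³⁺(aq) is reduced (cathode) and Sn²⁺(aq) is produced by oxidation at the anode.
E°cell = E°(cathode) − E°(anode) = +1.50 − (−0.13) = +1.63 V.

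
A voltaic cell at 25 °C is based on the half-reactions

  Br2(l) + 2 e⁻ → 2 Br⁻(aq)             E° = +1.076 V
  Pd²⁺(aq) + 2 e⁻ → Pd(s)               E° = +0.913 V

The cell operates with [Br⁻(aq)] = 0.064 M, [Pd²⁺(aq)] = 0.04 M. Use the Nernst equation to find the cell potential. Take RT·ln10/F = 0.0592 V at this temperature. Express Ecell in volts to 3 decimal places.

+0.275 V

The Br₂/Br⁻ couple has the more positive E°, so it is the cathode; Pd²⁺/Pd is the anode.
E°cell = E°cat − E°an = +1.076 − (+0.913) = +0.163 V; n = 2.
The balanced reaction is Br2(l) + Pd(s) → 2 Br⁻(aq) + Pd²⁺(aq), so Q = [Br⁻(aq)]^2·[Pd²⁺(aq)] = 0.000164 and log Q = −3.786.
Applying E = E° − (RT ln10/nF)·log Q gives +0.163 − (0.0592/2)(−3.786) = +0.275 V.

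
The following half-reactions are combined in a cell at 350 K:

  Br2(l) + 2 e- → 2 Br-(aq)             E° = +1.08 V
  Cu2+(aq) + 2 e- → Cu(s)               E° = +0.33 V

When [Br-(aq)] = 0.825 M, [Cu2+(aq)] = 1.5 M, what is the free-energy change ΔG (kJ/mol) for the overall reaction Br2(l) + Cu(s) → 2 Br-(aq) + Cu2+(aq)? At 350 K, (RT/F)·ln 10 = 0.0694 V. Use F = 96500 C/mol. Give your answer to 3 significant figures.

The standard cell potential is +1.08 − (+0.33) = +0.75 V, with n = 2 electrons in the balanced equation.
The reaction quotient is [Br-(aq)]^2·[Cu2+(aq)] = 1.02; by Nernst, E = +0.75 − (0.0694/2)(0.009) = +0.7497 V.
Finally ΔG = −nFE = −(2)(96500 C/mol)(+0.7497 V) = −145 kJ/mol.

−145 kJ/mol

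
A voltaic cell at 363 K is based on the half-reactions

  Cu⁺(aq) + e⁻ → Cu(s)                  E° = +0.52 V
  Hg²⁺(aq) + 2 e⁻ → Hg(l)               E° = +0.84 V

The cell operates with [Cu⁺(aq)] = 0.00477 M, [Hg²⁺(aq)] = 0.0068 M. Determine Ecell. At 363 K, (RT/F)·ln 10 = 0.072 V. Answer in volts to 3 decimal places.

+0.409 V

Hg²⁺/Hg is reduced (cathode, E° = +0.84 V) and Cu⁺/Cu is oxidized (anode).
The standard potential is +0.84 − (+0.52) = +0.32 V and the balanced reaction transfers n = 2 electrons.
The balanced reaction is Hg²⁺(aq) + 2 Cu(s) → Hg(l) + 2 Cu⁺(aq), so Q = [Cu⁺(aq)]^2 / [Hg²⁺(aq)] = 0.00335 and log Q = −2.475.
Applying E = E° − (RT ln10/nF)·log Q gives +0.32 − (0.072/2)(−2.475) = +0.409 V.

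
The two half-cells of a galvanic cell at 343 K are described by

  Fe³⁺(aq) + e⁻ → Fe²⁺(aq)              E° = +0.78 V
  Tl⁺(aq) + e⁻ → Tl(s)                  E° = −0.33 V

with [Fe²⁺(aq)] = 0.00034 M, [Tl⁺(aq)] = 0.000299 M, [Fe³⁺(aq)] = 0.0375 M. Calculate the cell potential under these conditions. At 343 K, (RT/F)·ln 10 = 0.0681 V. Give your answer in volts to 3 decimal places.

The Fe³⁺/Fe²⁺ couple has the more positive E°, so it is the cathode; Tl⁺/Tl is the anode.
E°cell = E°cat − E°an = +0.78 − (−0.33) = +1.11 V; n = 1.
For the overall reaction Fe³⁺(aq) + Tl(s) → Fe²⁺(aq) + Tl⁺(aq), Q = ([Fe²⁺(aq)]·[Tl⁺(aq)]) / [Fe³⁺(aq)] = 2.71×10^−6, giving log Q = −5.567.
Applying E = E° − (RT ln10/nF)·log Q gives +1.11 − (0.0681/1)(−5.567) = +1.489 V.

+1.489 V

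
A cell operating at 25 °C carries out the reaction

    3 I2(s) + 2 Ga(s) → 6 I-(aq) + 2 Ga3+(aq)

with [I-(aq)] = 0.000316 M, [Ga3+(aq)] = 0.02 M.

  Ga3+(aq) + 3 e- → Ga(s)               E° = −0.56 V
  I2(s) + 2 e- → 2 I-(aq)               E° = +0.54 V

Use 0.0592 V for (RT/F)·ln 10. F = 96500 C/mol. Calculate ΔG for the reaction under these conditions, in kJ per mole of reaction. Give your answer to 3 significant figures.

−776 kJ/mol

With I₂/I⁻ reduced at the cathode, E°cell = +0.54 − (−0.56) = +1.10 V and n = 6.
Here Q = [I-(aq)]^6·[Ga3+(aq)]^2 = 3.98×10^−25 (log Q = −24.400), giving E = +1.10 − (0.0592/6)·(−24.400) = +1.3407 V.
ΔG = −nFE = −(6)(96500)(+1.3407) J/mol = −776 kJ/mol.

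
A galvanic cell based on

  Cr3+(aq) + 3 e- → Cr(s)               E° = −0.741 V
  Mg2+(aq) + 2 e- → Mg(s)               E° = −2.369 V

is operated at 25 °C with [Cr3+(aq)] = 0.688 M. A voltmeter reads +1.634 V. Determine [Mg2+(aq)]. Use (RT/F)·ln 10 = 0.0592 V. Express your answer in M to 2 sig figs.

0.49 M

The Cr³⁺/Cr couple has the larger reduction potential, so it is the cathode: E°cell = −0.741 − (−2.369) = +1.628 V and n = 6.
Rearranging E = E° − (0.0592/n)·log Q gives log Q = 6(+1.628 − (+1.634))/0.0592 = −0.608.
For 2 Cr3+(aq) + 3 Mg(s) → 2 Cr(s) + 3 Mg2+(aq), the reaction quotient is Q = [Mg2+(aq)]^3 / [Cr3+(aq)]^2.
Isolating [Mg2+(aq)] in Q = 10^{−0.608} yields log [Mg2+(aq)] = −0.311, i.e. 0.49 M.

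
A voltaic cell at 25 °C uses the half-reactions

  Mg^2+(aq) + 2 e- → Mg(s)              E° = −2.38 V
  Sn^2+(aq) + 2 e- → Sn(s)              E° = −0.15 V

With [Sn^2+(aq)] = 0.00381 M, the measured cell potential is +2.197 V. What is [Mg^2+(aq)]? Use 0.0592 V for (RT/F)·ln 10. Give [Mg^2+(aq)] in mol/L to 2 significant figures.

With Sn²⁺/Sn at the cathode and Mg²⁺/Mg at the anode, E°cell = −0.15 − (−2.38) = +2.23 V (n = 2).
Since E = E° − (0.0592/n)·log Q, log Q = n(E° − E)/0.0592 = 1.115.
For Sn^2+(aq) + Mg(s) → Sn(s) + Mg^2+(aq), the reaction quotient is Q = [Mg^2+(aq)] / [Sn^2+(aq)].
Solving for the unknown gives log [Mg^2+(aq)] = −1.304, so [Mg^2+(aq)] ≈ 0.050 M.

0.050 M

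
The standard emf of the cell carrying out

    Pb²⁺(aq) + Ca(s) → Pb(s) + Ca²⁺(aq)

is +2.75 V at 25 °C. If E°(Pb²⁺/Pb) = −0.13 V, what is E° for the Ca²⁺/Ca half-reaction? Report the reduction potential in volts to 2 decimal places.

−2.88 V

In the reaction as written the Pb²⁺/Pb couple is reduced (cathode) and Ca²⁺/Ca is oxidized (anode), so E°cell = E°(Pb²⁺/Pb) − E°(Ca²⁺/Ca).
E°(Ca²⁺/Ca) = E°(cathode) − E°cell = −0.13 − (+2.75) = −2.88 V.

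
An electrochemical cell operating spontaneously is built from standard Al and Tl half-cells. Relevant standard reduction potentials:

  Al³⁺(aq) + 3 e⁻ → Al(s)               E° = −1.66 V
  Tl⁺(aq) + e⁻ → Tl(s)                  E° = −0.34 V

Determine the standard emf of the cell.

+1.32 V

The Tl⁺/Tl couple has the higher E°, so Tl ion is reduced (cathode) and Al is oxidized (anode).
E°cell = E°(cathode) − E°(anode) = −0.34 − (−1.66) = +1.32 V.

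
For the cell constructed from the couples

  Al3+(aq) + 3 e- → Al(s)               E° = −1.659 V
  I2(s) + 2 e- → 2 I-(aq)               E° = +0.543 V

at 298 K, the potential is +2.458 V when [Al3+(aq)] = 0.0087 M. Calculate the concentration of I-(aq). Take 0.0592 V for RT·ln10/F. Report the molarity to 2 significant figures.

With I₂/I⁻ at the cathode and Al³⁺/Al at the anode, E°cell = +0.543 − (−1.659) = +2.202 V (n = 6).
Since E = E° − (0.0592/n)·log Q, log Q = n(E° − E)/0.0592 = −25.946.
The balanced reaction is 3 I2(s) + 2 Al(s) → 6 I-(aq) + 2 Al3+(aq), so Q = [I-(aq)]^6·[Al3+(aq)]^2.
Substituting the known concentrations and solving, log [I-(aq)] = −3.638 and [I-(aq)] = 0.00023 M.

0.00023 M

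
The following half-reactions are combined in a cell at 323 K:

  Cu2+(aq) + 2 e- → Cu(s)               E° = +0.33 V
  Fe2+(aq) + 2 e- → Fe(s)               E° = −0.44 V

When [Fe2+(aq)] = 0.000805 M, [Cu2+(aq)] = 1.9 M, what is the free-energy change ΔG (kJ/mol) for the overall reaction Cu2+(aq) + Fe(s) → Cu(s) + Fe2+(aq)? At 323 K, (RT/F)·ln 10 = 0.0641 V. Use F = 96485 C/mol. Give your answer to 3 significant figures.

−169 kJ/mol

With Cu²⁺/Cu reduced at the cathode, E°cell = +0.33 − (−0.44) = +0.77 V and n = 2.
Here Q = [Fe2+(aq)] / [Cu2+(aq)] = 0.000424 (log Q = −3.373), giving E = +0.77 − (0.0641/2)·(−3.373) = +0.8781 V.
Finally ΔG = −nFE = −(2)(96485 C/mol)(+0.8781 V) = −169 kJ/mol.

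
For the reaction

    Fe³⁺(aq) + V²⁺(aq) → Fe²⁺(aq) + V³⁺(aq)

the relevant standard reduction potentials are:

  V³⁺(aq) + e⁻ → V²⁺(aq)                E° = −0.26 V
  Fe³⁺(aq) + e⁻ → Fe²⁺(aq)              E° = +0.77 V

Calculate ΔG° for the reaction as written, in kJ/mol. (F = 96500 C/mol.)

−99.4 kJ/mol

In the reaction as written Fe³⁺(aq) is reduced, so the Fe³⁺/Fe²⁺ couple is the cathode and V³⁺/V²⁺ is the anode.
E°cell = +0.77 − (−0.26) = +1.03 V; balancing electrons gives n = 1.
ΔG° = −nFE°cell = −(1)(96500)(+1.03) J/mol = −99.4 kJ/mol.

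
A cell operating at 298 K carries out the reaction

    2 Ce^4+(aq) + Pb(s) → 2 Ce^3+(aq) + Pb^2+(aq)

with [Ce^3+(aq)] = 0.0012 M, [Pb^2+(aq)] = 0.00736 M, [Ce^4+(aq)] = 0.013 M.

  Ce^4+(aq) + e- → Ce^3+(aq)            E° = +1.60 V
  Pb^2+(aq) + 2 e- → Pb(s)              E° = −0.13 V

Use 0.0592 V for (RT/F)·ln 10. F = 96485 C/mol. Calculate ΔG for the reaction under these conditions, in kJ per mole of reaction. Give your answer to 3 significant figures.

−358 kJ/mol

E°cell = +1.60 − (−0.13) = +1.73 V; the balanced reaction transfers n = 2 electrons.
Q = ([Ce^3+(aq)]^2·[Pb^2+(aq)]) / [Ce^4+(aq)]^2 = 6.27×10^−5, so log Q = −4.203 and E = +1.73 − (0.0592/2)(−4.203) = +1.8544 V.
ΔG = −nFE = −(2)(96485)(+1.8544) J/mol = −358 kJ/mol.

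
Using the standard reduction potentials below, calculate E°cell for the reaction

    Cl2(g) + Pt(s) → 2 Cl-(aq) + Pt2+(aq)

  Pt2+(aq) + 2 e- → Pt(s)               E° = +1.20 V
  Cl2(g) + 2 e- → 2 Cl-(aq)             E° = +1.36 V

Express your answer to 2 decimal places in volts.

+0.16 V

Cl2(g) gains electrons, so the Cl₂/Cl⁻ couple is the cathode; the Pt²⁺/Pt couple is the anode.
E°cell = E°(cathode) − E°(anode) = +1.36 − (+1.20) = +0.16 V.
The positive value indicates the reaction is spontaneous as written.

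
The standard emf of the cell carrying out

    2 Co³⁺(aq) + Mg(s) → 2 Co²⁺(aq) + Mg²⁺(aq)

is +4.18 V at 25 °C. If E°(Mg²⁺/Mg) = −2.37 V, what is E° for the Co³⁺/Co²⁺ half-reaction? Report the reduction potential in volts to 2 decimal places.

+1.81 V

In the reaction as written the Co³⁺/Co²⁺ couple is reduced (cathode) and Mg²⁺/Mg is oxidized (anode), so E°cell = E°(Co³⁺/Co²⁺) − E°(Mg²⁺/Mg).
E°(Co³⁺/Co²⁺) = E°cell + E°(anode) = +4.18 + (−2.37) = +1.81 V.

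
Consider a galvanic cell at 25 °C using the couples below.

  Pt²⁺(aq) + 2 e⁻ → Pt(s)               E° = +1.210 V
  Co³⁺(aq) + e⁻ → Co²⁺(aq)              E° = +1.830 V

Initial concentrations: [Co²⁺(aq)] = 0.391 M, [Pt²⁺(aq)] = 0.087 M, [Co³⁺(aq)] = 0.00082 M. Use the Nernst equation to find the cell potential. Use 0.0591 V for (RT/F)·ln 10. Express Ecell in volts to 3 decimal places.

+0.493 V

Since E°(Co³⁺/Co²⁺) > E°(Pt²⁺/Pt), Co³⁺/Co²⁺ serves as the cathode.
E°cell = +1.830 − (+1.210) = +0.620 V, with n = 2 electrons transferred.
For the overall reaction 2 Co³⁺(aq) + Pt(s) → 2 Co²⁺(aq) + Pt²⁺(aq), Q = ([Co²⁺(aq)]^2·[Pt²⁺(aq)]) / [Co³⁺(aq)]^2 = 1.98×10^4, giving log Q = 4.296.
E = E° − (0.0591/n)·log Q = +0.620 − (0.0591/2)(4.296) = +0.493 V.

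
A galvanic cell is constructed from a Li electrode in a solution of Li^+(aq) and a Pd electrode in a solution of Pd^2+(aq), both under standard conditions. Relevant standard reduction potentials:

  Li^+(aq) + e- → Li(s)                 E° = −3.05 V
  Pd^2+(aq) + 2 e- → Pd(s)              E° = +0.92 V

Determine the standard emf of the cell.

The Pd²⁺/Pd couple has the higher E°, so Pd ion is reduced (cathode) and Li is oxidized (anode).
E°cell = E°(cathode) − E°(anode) = +0.92 − (−3.05) = +3.97 V.

+3.97 V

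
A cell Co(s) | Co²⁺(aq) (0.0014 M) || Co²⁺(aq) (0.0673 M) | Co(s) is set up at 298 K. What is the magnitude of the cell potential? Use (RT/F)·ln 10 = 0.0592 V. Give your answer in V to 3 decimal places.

0.050 V

For a concentration cell E°cell = 0, since both electrodes use the same couple.
The compartment with the higher Co²⁺(aq) concentration (0.0673 M) acts as the cathode; ions are reduced there and produced at the dilute (0.0014 M) anode.
With n = 2, Ecell = −(0.0592/2)·log([dilute]/[conc]) = −(0.0592/2)·log(0.0014/0.0673) = +0.050 V.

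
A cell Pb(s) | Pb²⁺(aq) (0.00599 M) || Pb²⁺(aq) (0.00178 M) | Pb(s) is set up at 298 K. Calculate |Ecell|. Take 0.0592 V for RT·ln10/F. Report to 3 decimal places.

0.016 V

For a concentration cell E°cell = 0, since both electrodes use the same couple.
The compartment with the higher Pb²⁺(aq) concentration (0.00599 M) acts as the cathode; ions are reduced there and produced at the dilute (0.00178 M) anode.
With n = 2, Ecell = −(0.0592/2)·log([dilute]/[conc]) = −(0.0592/2)·log(0.00178/0.00599) = +0.016 V.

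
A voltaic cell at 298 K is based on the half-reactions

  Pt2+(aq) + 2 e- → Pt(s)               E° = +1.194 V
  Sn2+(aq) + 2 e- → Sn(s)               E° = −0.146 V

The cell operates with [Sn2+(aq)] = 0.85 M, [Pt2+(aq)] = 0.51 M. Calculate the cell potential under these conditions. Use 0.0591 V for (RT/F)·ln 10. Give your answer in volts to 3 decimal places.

+1.333 V

Since E°(Pt²⁺/Pt) > E°(Sn²⁺/Sn), Pt²⁺/Pt serves as the cathode.
E°cell = +1.194 − (−0.146) = +1.340 V, with n = 2 electrons transferred.
For the overall reaction Pt2+(aq) + Sn(s) → Pt(s) + Sn2+(aq), Q = [Sn2+(aq)] / [Pt2+(aq)] = 1.67, giving log Q = 0.222.
Applying E = E° − (RT ln10/nF)·log Q gives +1.340 − (0.0591/2)(0.222) = +1.333 V.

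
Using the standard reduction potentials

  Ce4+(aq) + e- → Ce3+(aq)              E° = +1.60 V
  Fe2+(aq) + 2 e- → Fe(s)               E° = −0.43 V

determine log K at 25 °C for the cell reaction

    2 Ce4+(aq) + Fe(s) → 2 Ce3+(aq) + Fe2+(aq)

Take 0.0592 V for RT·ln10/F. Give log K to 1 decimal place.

The Ce⁴⁺/Ce³⁺ couple is reduced (cathode); E°cell = +1.60 − (−0.43) = +2.03 V with n = 2.
At equilibrium E = 0, so log K = nE°cell / 0.0592 = (2)(+2.03) / 0.0592 = 68.6.

log K = 68.6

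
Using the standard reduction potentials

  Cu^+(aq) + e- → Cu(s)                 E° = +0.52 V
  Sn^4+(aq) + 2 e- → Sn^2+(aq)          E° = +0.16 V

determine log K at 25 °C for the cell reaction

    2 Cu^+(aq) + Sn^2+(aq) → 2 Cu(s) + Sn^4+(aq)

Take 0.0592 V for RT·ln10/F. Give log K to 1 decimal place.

log K = 12.2

The Cu⁺/Cu couple is reduced (cathode); E°cell = +0.52 − (+0.16) = +0.36 V with n = 2.
At equilibrium E = 0, so log K = nE°cell / 0.0592 = (2)(+0.36) / 0.0592 = 12.2.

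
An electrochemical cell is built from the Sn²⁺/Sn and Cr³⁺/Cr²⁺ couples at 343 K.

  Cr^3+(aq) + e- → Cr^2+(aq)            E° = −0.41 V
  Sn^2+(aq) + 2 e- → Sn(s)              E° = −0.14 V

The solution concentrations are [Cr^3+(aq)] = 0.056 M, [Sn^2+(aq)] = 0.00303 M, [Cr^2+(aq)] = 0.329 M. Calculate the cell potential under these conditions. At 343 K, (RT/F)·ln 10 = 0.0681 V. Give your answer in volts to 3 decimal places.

Since E°(Sn²⁺/Sn) > E°(Cr³⁺/Cr²⁺), Sn²⁺/Sn serves as the cathode.
The standard potential is −0.14 − (−0.41) = +0.27 V and the balanced reaction transfers n = 2 electrons.
Balancing gives Sn^2+(aq) + 2 Cr^2+(aq) → Sn(s) + 2 Cr^3+(aq); hence Q = [Cr^3+(aq)]^2 / ([Sn^2+(aq)]·[Cr^2+(aq)]^2) = 9.56 (log Q = 0.981).
E = E° − (0.0681/n)·log Q = +0.27 − (0.0681/2)(0.981) = +0.237 V.

+0.237 V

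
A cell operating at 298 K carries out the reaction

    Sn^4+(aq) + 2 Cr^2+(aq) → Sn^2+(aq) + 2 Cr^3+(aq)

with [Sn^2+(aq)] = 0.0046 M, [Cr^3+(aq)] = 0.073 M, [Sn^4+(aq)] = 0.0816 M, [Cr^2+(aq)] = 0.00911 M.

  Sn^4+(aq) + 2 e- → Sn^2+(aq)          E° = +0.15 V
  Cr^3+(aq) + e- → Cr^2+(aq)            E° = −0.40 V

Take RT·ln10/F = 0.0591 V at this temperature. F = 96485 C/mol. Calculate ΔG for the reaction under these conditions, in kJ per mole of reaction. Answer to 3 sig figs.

−103 kJ/mol

The standard cell potential is +0.15 − (−0.40) = +0.55 V, with n = 2 electrons in the balanced equation.
Q = ([Sn^2+(aq)]·[Cr^3+(aq)]^2) / ([Sn^4+(aq)]·[Cr^2+(aq)]^2) = 3.62, so log Q = 0.559 and E = +0.55 − (0.0591/2)(0.559) = +0.5335 V.
Then ΔG = −nFE = −2 × 96485 × +0.5335 J/mol = −103 kJ/mol.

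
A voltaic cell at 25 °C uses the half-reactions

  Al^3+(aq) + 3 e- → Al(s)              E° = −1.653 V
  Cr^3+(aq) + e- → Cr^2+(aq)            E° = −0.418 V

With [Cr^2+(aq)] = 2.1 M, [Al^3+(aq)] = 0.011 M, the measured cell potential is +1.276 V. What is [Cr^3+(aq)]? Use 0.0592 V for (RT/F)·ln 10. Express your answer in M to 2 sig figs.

The Cr³⁺/Cr²⁺ couple has the larger reduction potential, so it is the cathode: E°cell = −0.418 − (−1.653) = +1.235 V and n = 3.
Since E = E° − (0.0592/n)·log Q, log Q = n(E° − E)/0.0592 = −2.078.
For 3 Cr^3+(aq) + Al(s) → 3 Cr^2+(aq) + Al^3+(aq), the reaction quotient is Q = ([Cr^2+(aq)]^3·[Al^3+(aq)]) / [Cr^3+(aq)]^3.
Solving for the unknown gives log [Cr^3+(aq)] = 0.362, so [Cr^3+(aq)] ≈ 2.3 M.

2.3 M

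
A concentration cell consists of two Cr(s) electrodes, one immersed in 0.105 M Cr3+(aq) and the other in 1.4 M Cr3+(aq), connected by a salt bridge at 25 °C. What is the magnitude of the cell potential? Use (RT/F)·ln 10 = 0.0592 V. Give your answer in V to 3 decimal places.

For a concentration cell E°cell = 0, since both electrodes use the same couple.
The compartment with the higher Cr3+(aq) concentration (1.4 M) acts as the cathode; ions are reduced there and produced at the dilute (0.105 M) anode.
With n = 3, Ecell = −(0.0592/3)·log([dilute]/[conc]) = −(0.0592/3)·log(0.105/1.4) = +0.022 V.

0.022 V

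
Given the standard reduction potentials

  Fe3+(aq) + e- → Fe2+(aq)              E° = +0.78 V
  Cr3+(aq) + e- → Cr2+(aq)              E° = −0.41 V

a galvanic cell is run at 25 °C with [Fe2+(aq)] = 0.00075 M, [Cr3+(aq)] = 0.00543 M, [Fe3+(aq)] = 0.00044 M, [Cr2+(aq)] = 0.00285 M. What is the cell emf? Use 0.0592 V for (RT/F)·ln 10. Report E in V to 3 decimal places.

Fe³⁺/Fe²⁺ is reduced (cathode, E° = +0.78 V) and Cr³⁺/Cr²⁺ is oxidized (anode).
The standard potential is +0.78 − (−0.41) = +1.19 V and the balanced reaction transfers n = 1 electron.
Balancing gives Fe3+(aq) + Cr2+(aq) → Fe2+(aq) + Cr3+(aq); hence Q = ([Fe2+(aq)]·[Cr3+(aq)]) / ([Fe3+(aq)]·[Cr2+(aq)]) = 3.25 (log Q = 0.512).
By the Nernst equation, E = +1.19 − (0.0592/1)·(0.512) = +1.160 V.

+1.160 V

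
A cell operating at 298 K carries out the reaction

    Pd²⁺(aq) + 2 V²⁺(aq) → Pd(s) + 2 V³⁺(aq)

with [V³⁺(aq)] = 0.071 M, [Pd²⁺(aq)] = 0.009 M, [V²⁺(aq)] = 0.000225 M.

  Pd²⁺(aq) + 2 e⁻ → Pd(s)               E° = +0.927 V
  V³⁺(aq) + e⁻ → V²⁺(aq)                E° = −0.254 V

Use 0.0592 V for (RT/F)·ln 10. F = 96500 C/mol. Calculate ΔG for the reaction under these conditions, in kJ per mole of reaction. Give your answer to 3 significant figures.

The standard cell potential is +0.927 − (−0.254) = +1.181 V, with n = 2 electrons in the balanced equation.
The reaction quotient is [V³⁺(aq)]^2 / ([Pd²⁺(aq)]·[V²⁺(aq)]^2) = 1.11×10^7; by Nernst, E = +1.181 − (0.0592/2)(7.044) = +0.9725 V.
Then ΔG = −nFE = −2 × 96500 × +0.9725 J/mol = −188 kJ/mol.

−188 kJ/mol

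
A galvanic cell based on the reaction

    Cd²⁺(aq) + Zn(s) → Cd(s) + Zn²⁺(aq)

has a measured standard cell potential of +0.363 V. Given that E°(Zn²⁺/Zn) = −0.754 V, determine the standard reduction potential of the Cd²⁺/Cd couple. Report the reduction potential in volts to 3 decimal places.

In the reaction as written the Cd²⁺/Cd couple is reduced (cathode) and Zn²⁺/Zn is oxidized (anode), so E°cell = E°(Cd²⁺/Cd) − E°(Zn²⁺/Zn).
E°(Cd²⁺/Cd) = E°cell + E°(anode) = +0.363 + (−0.754) = −0.391 V.

−0.391 V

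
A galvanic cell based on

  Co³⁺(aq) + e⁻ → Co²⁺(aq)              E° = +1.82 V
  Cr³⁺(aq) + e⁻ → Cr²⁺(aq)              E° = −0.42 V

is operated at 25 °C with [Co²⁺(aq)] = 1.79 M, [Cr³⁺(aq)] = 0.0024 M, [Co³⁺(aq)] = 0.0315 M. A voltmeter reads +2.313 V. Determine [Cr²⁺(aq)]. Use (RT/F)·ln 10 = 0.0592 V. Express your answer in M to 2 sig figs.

2.3 M

With Co³⁺/Co²⁺ at the cathode and Cr³⁺/Cr²⁺ at the anode, E°cell = +1.82 − (−0.42) = +2.24 V (n = 1).
Rearranging E = E° − (0.0592/n)·log Q gives log Q = 1(+2.24 − (+2.313))/0.0592 = −1.233.
Balancing electrons gives Co³⁺(aq) + Cr²⁺(aq) → Co²⁺(aq) + Cr³⁺(aq); thus Q = ([Co²⁺(aq)]·[Cr³⁺(aq)]) / ([Co³⁺(aq)]·[Cr²⁺(aq)]).
Solving for the unknown gives log [Cr²⁺(aq)] = 0.368, so [Cr²⁺(aq)] ≈ 2.3 M.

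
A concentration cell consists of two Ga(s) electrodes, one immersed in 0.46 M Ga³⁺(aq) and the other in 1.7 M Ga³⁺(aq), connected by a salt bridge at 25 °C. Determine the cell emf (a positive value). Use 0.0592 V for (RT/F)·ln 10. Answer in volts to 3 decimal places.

0.011 V

For a concentration cell E°cell = 0, since both electrodes use the same couple.
The compartment with the higher Ga³⁺(aq) concentration (1.7 M) acts as the cathode; ions are reduced there and produced at the dilute (0.46 M) anode.
With n = 3, Ecell = −(0.0592/3)·log([dilute]/[conc]) = −(0.0592/3)·log(0.46/1.7) = +0.011 V.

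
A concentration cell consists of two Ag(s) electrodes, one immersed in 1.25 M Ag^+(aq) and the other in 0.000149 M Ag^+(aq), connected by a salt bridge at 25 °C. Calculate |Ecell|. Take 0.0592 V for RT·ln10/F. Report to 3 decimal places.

0.232 V

For a concentration cell E°cell = 0, since both electrodes use the same couple.
The compartment with the higher Ag^+(aq) concentration (1.25 M) acts as the cathode; ions are reduced there and produced at the dilute (0.000149 M) anode.
With n = 1, Ecell = −(0.0592/1)·log([dilute]/[conc]) = −(0.0592/1)·log(0.000149/1.25) = +0.232 V.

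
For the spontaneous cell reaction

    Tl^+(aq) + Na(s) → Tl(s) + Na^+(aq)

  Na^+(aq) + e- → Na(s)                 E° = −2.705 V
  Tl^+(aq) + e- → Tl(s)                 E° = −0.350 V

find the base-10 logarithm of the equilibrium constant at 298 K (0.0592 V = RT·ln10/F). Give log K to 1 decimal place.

The Tl⁺/Tl couple is reduced (cathode); E°cell = −0.350 − (−2.705) = +2.355 V with n = 1.
At equilibrium E = 0, so log K = nE°cell / 0.0592 = (1)(+2.355) / 0.0592 = 39.8.

log K = 39.8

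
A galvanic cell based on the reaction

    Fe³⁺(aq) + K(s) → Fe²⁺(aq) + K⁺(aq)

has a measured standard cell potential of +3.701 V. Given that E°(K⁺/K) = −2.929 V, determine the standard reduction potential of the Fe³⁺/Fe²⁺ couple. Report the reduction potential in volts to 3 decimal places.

In the reaction as written the Fe³⁺/Fe²⁺ couple is reduced (cathode) and K⁺/K is oxidized (anode), so E°cell = E°(Fe³⁺/Fe²⁺) − E°(K⁺/K).
E°(Fe³⁺/Fe²⁺) = E°cell + E°(anode) = +3.701 + (−2.929) = +0.772 V.

+0.772 V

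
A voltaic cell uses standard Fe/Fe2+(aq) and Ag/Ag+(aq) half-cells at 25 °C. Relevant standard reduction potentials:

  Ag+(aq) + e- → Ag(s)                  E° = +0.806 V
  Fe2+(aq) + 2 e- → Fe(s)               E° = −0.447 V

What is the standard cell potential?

Of the two couples in this cell, the one with the more positive reduction potential is reduced at the cathode: here that is Ag⁺/Ag (+0.806 V); Fe²⁺/Fe (−0.447 V) is the anode.
E°cell = E°(cathode) − E°(anode) = +0.806 − (−0.447) = +1.253 V.

+1.253 V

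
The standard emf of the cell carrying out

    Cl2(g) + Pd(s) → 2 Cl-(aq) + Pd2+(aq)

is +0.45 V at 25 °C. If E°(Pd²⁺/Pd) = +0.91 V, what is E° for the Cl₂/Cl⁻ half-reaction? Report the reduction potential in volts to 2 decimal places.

In the reaction as written the Cl₂/Cl⁻ couple is reduced (cathode) and Pd²⁺/Pd is oxidized (anode), so E°cell = E°(Cl₂/Cl⁻) − E°(Pd²⁺/Pd).
E°(Cl₂/Cl⁻) = E°cell + E°(anode) = +0.45 + (+0.91) = +1.36 V.

+1.36 V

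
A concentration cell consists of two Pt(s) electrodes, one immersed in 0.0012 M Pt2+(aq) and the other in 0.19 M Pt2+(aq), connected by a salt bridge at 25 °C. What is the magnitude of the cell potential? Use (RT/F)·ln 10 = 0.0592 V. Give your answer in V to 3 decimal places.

For a concentration cell E°cell = 0, since both electrodes use the same couple.
The compartment with the higher Pt2+(aq) concentration (0.19 M) acts as the cathode; ions are reduced there and produced at the dilute (0.0012 M) anode.
With n = 2, Ecell = −(0.0592/2)·log([dilute]/[conc]) = −(0.0592/2)·log(0.0012/0.19) = +0.065 V.

0.065 V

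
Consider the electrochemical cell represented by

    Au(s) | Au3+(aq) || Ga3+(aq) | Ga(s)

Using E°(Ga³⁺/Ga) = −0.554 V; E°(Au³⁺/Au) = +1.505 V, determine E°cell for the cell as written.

By convention the left-hand electrode in cell notation is the anode (oxidation) and the right-hand electrode is the cathode (reduction).
E°cell = E°(right) − E°(left) = −0.554 − (+1.505) = −2.059 V.
The negative sign shows that, as written, the cell would require an external voltage to drive the reaction.

−2.059 V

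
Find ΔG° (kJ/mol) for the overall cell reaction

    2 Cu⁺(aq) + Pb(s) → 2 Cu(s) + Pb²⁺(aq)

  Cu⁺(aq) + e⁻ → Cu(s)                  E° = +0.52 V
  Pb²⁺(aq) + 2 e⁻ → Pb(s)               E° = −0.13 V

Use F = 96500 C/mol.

−125 kJ/mol

In the reaction as written Cu⁺(aq) is reduced, so the Cu⁺/Cu couple is the cathode and Pb²⁺/Pb is the anode.
E°cell = +0.52 − (−0.13) = +0.65 V; balancing electrons gives n = 2.
ΔG° = −nFE°cell = −(2)(96500)(+0.65) J/mol = −125 kJ/mol.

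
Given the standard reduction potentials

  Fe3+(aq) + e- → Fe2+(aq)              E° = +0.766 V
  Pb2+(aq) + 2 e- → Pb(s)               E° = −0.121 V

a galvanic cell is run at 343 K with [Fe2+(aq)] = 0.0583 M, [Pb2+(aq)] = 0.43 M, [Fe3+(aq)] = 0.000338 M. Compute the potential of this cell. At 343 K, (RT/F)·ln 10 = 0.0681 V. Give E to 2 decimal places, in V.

+0.75 V

Fe³⁺/Fe²⁺ is reduced (cathode, E° = +0.766 V) and Pb²⁺/Pb is oxidized (anode).
E°cell = +0.766 − (−0.121) = +0.887 V, with n = 2 electrons transferred.
The balanced reaction is 2 Fe3+(aq) + Pb(s) → 2 Fe2+(aq) + Pb2+(aq), so Q = ([Fe2+(aq)]^2·[Pb2+(aq)]) / [Fe3+(aq)]^2 = 1.28×10^4 and log Q = 4.107.
By the Nernst equation, E = +0.887 − (0.0681/2)·(4.107) = +0.75 V.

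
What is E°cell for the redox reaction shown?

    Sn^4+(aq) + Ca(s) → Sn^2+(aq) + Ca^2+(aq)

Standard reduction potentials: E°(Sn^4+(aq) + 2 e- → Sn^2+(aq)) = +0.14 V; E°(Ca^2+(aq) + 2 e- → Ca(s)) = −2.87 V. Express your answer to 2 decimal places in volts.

+3.01 V

In the reaction as written, Sn^4+(aq) is reduced (cathode) and Ca^2+(aq) is produced by oxidation at the anode.
E°cell = E°(cathode) − E°(anode) = +0.14 − (−2.87) = +3.01 V.
The positive value indicates the reaction is spontaneous as written.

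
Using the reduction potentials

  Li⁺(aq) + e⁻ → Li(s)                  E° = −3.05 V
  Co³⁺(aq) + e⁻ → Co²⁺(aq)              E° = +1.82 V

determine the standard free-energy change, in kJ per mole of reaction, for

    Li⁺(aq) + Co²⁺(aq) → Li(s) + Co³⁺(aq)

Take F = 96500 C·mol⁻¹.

In the reaction as written Li⁺(aq) is reduced, so the Li⁺/Li couple is the cathode and Co³⁺/Co²⁺ is the anode.
E°cell = −3.05 − (+1.82) = −4.87 V; balancing electrons gives n = 1.
ΔG° = −nFE°cell = −(1)(96500)(−4.87) J/mol = +470 kJ/mol.

+470 kJ/mol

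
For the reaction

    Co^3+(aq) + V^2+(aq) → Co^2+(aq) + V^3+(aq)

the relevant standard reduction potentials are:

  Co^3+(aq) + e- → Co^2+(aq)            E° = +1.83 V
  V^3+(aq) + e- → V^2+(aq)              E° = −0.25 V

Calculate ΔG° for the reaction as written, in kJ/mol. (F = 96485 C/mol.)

In the reaction as written Co^3+(aq) is reduced, so the Co³⁺/Co²⁺ couple is the cathode and V³⁺/V²⁺ is the anode.
E°cell = +1.83 − (−0.25) = +2.08 V; balancing electrons gives n = 1.
ΔG° = −nFE°cell = −(1)(96485)(+2.08) J/mol = −201 kJ/mol.

−201 kJ/mol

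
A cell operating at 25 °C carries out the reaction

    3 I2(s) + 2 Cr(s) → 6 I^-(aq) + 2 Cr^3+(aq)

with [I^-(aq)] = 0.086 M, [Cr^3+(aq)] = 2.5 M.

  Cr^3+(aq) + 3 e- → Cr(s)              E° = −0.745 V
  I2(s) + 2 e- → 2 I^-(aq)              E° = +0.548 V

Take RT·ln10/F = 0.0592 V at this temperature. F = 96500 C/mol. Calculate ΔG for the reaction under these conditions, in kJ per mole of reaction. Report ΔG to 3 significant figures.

E°cell = +0.548 − (−0.745) = +1.293 V; the balanced reaction transfers n = 6 electrons.
Here Q = [I^-(aq)]^6·[Cr^3+(aq)]^2 = 2.53×10^−6 (log Q = −5.597), giving E = +1.293 − (0.0592/6)·(−5.597) = +1.3482 V.
Then ΔG = −nFE = −6 × 96500 × +1.3482 J/mol = −781 kJ/mol.

−781 kJ/mol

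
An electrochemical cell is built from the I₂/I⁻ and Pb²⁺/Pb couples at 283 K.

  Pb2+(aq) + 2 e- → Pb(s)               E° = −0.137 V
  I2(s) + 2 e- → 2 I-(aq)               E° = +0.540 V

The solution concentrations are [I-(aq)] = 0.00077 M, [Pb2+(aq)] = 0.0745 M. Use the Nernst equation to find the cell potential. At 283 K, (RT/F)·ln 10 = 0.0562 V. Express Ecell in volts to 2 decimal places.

+0.88 V

The I₂/I⁻ couple has the more positive E°, so it is the cathode; Pb²⁺/Pb is the anode.
E°cell = +0.540 − (−0.137) = +0.677 V, with n = 2 electrons transferred.
Balancing gives I2(s) + Pb(s) → 2 I-(aq) + Pb2+(aq); hence Q = [I-(aq)]^2·[Pb2+(aq)] = 4.42×10^−8 (log Q = −7.355).
By the Nernst equation, E = +0.677 − (0.0562/2)·(−7.355) = +0.88 V.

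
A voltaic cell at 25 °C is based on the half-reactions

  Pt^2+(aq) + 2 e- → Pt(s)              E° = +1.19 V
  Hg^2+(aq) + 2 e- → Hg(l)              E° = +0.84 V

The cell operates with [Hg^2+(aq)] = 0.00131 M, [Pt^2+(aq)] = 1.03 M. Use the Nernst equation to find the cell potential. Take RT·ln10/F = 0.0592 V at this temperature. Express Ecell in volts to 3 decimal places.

Pt²⁺/Pt is reduced (cathode, E° = +1.19 V) and Hg²⁺/Hg is oxidized (anode).
E°cell = +1.19 − (+0.84) = +0.35 V, with n = 2 electrons transferred.
The balanced reaction is Pt^2+(aq) + Hg(l) → Pt(s) + Hg^2+(aq), so Q = [Hg^2+(aq)] / [Pt^2+(aq)] = 0.00127 and log Q = −2.896.
By the Nernst equation, E = +0.35 − (0.0592/2)·(−2.896) = +0.436 V.

+0.436 V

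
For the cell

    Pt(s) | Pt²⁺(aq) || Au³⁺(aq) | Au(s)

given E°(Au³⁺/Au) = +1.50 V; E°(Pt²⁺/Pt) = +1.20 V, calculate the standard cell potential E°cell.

+0.30 V

By convention the left-hand electrode in cell notation is the anode (oxidation) and the right-hand electrode is the cathode (reduction).
E°cell = E°(right) − E°(left) = +1.50 − (+1.20) = +0.30 V.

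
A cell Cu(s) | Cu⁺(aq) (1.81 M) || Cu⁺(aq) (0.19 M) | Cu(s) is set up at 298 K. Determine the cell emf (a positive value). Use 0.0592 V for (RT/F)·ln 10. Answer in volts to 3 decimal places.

0.058 V

For a concentration cell E°cell = 0, since both electrodes use the same couple.
The compartment with the higher Cu⁺(aq) concentration (1.81 M) acts as the cathode; ions are reduced there and produced at the dilute (0.19 M) anode.
With n = 1, Ecell = −(0.0592/1)·log([dilute]/[conc]) = −(0.0592/1)·log(0.19/1.81) = +0.058 V.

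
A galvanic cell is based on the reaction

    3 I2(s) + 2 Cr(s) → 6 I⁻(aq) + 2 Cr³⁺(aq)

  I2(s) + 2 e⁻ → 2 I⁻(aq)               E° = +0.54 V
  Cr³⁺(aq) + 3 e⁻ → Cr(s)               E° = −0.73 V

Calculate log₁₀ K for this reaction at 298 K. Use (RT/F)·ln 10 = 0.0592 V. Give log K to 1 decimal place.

The I₂/I⁻ couple is reduced (cathode); E°cell = +0.54 − (−0.73) = +1.27 V with n = 6.
At equilibrium E = 0, so log K = nE°cell / 0.0592 = (6)(+1.27) / 0.0592 = 128.7.

log K = 128.7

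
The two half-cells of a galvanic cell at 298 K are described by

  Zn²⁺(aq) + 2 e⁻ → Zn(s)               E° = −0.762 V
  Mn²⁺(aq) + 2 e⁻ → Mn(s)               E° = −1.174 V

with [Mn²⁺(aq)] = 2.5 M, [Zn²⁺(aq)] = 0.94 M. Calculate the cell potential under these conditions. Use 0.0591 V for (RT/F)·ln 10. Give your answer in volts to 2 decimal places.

The Zn²⁺/Zn couple has the more positive E°, so it is the cathode; Mn²⁺/Mn is the anode.
E°cell = −0.762 − (−1.174) = +0.412 V, with n = 2 electrons transferred.
Balancing gives Zn²⁺(aq) + Mn(s) → Zn(s) + Mn²⁺(aq); hence Q = [Mn²⁺(aq)] / [Zn²⁺(aq)] = 2.66 (log Q = 0.425).
E = E° − (0.0591/n)·log Q = +0.412 − (0.0591/2)(0.425) = +0.40 V.

+0.40 V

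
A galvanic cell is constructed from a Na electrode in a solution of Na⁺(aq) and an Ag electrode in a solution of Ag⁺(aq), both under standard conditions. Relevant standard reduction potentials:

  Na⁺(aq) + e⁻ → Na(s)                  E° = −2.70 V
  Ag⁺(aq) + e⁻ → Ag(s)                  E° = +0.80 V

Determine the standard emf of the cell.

+3.50 V

Of the two couples in this cell, the one with the more positive reduction potential is reduced at the cathode: here that is Ag⁺/Ag (+0.80 V); Na⁺/Na (−2.70 V) is the anode.
E°cell = E°(cathode) − E°(anode) = +0.80 − (−2.70) = +3.50 V.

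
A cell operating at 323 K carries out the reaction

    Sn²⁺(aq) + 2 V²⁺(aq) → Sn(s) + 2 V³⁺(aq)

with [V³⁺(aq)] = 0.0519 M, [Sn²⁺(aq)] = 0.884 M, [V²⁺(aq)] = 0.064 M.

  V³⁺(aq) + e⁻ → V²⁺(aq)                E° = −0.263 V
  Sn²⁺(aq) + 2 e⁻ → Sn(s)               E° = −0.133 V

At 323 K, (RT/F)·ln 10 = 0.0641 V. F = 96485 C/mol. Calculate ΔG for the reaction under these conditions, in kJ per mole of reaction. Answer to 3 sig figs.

With Sn²⁺/Sn reduced at the cathode, E°cell = −0.133 − (−0.263) = +0.130 V and n = 2.
Q = [V³⁺(aq)]^2 / ([Sn²⁺(aq)]·[V²⁺(aq)]^2) = 0.744, so log Q = −0.128 and E = +0.130 − (0.0641/2)(−0.128) = +0.1341 V.
Finally ΔG = −nFE = −(2)(96485 C/mol)(+0.1341 V) = −25.9 kJ/mol.

−25.9 kJ/mol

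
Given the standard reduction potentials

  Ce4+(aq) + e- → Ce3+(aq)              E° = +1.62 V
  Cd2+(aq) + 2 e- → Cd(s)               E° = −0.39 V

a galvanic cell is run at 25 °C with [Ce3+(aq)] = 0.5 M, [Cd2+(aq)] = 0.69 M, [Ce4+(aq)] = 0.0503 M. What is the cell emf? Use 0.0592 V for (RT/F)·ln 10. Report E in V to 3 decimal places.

+1.956 V

The Ce⁴⁺/Ce³⁺ couple has the more positive E°, so it is the cathode; Cd²⁺/Cd is the anode.
E°cell = E°cat − E°an = +1.62 − (−0.39) = +2.01 V; n = 2.
For the overall reaction 2 Ce4+(aq) + Cd(s) → 2 Ce3+(aq) + Cd2+(aq), Q = ([Ce3+(aq)]^2·[Cd2+(aq)]) / [Ce4+(aq)]^2 = 68.2, giving log Q = 1.834.
E = E° − (0.0592/n)·log Q = +2.01 − (0.0592/2)(1.834) = +1.956 V.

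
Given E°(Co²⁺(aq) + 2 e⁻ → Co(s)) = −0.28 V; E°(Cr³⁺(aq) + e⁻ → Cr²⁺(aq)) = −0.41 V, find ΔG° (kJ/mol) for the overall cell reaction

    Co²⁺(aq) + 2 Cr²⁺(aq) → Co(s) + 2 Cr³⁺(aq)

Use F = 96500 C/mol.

In the reaction as written Co²⁺(aq) is reduced, so the Co²⁺/Co couple is the cathode and Cr³⁺/Cr²⁺ is the anode.
E°cell = −0.28 − (−0.41) = +0.13 V; balancing electrons gives n = 2.
ΔG° = −nFE°cell = −(2)(96500)(+0.13) J/mol = −25.1 kJ/mol.

−25.1 kJ/mol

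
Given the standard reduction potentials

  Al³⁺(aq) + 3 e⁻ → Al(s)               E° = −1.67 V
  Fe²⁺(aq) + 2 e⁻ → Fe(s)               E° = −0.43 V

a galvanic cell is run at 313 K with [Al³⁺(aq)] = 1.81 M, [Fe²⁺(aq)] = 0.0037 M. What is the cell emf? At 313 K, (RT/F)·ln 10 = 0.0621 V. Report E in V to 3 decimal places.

+1.159 V

Since E°(Fe²⁺/Fe) > E°(Al³⁺/Al), Fe²⁺/Fe serves as the cathode.
E°cell = E°cat − E°an = −0.43 − (−1.67) = +1.24 V; n = 6.
For the overall reaction 3 Fe²⁺(aq) + 2 Al(s) → 3 Fe(s) + 2 Al³⁺(aq), Q = [Al³⁺(aq)]^2 / [Fe²⁺(aq)]^3 = 6.47×10^7, giving log Q = 7.811.
E = E° − (0.0621/n)·log Q = +1.24 − (0.0621/6)(7.811) = +1.159 V.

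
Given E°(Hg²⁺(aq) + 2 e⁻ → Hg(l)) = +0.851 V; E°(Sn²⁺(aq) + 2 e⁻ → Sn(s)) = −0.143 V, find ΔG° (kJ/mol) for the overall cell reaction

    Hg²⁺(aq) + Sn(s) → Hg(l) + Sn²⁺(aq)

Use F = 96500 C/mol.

In the reaction as written Hg²⁺(aq) is reduced, so the Hg²⁺/Hg couple is the cathode and Sn²⁺/Sn is the anode.
E°cell = +0.851 − (−0.143) = +0.994 V; balancing electrons gives n = 2.
ΔG° = −nFE°cell = −(2)(96500)(+0.994) J/mol = −192 kJ/mol.

−192 kJ/mol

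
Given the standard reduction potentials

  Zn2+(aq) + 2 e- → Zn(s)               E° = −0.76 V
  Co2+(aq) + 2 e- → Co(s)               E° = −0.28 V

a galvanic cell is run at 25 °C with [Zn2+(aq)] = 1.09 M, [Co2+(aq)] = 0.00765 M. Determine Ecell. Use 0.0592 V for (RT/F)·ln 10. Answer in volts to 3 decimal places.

+0.416 V

The Co²⁺/Co couple has the more positive E°, so it is the cathode; Zn²⁺/Zn is the anode.
E°cell = E°cat − E°an = −0.28 − (−0.76) = +0.48 V; n = 2.
For the overall reaction Co2+(aq) + Zn(s) → Co(s) + Zn2+(aq), Q = [Zn2+(aq)] / [Co2+(aq)] = 142, giving log Q = 2.154.
Applying E = E° − (RT ln10/nF)·log Q gives +0.48 − (0.0592/2)(2.154) = +0.416 V.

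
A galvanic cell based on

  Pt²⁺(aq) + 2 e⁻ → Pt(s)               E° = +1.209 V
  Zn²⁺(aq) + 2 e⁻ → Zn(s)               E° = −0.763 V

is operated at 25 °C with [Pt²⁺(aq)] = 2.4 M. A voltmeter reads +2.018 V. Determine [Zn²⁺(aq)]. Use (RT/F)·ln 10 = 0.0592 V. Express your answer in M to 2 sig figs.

Pt²⁺/Pt is the cathode (higher E°); E°cell = +1.209 − (−0.763) = +1.972 V with n = 2.
From the Nernst equation, log Q = n(E° − E)/0.0592 = 2·(+1.972 − (+2.018))/0.0592 = −1.554.
Balancing electrons gives Pt²⁺(aq) + Zn(s) → Pt(s) + Zn²⁺(aq); thus Q = [Zn²⁺(aq)] / [Pt²⁺(aq)].
Substituting the known concentrations and solving, log [Zn²⁺(aq)] = −1.174 and [Zn²⁺(aq)] = 0.067 M.

0.067 M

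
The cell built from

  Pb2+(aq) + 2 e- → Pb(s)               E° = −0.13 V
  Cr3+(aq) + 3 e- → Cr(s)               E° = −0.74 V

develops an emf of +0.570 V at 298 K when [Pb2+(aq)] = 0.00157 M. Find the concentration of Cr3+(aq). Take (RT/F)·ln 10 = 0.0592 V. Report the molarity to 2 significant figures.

Pb²⁺/Pb is the cathode (higher E°); E°cell = −0.13 − (−0.74) = +0.61 V with n = 6.
From the Nernst equation, log Q = n(E° − E)/0.0592 = 6·(+0.61 − (+0.570))/0.0592 = 4.054.
The balanced reaction is 3 Pb2+(aq) + 2 Cr(s) → 3 Pb(s) + 2 Cr3+(aq), so Q = [Cr3+(aq)]^2 / [Pb2+(aq)]^3.
Solving for the unknown gives log [Cr3+(aq)] = −2.179, so [Cr3+(aq)] ≈ 0.0066 M.

0.0066 M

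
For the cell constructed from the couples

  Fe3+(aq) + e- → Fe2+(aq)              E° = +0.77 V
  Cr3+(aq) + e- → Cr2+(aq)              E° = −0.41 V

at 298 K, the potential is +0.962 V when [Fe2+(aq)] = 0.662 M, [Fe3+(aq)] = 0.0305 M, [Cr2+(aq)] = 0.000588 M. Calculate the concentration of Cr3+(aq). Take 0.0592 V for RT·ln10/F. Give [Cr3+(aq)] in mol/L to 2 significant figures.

Fe³⁺/Fe²⁺ is the cathode (higher E°); E°cell = +0.77 − (−0.41) = +1.18 V with n = 1.
Since E = E° − (0.0592/n)·log Q, log Q = n(E° − E)/0.0592 = 3.682.
For Fe3+(aq) + Cr2+(aq) → Fe2+(aq) + Cr3+(aq), the reaction quotient is Q = ([Fe2+(aq)]·[Cr3+(aq)]) / ([Fe3+(aq)]·[Cr2+(aq)]).
Isolating [Cr3+(aq)] in Q = 10^{3.682} yields log [Cr3+(aq)] = −0.885, i.e. 0.13 M.

0.13 M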